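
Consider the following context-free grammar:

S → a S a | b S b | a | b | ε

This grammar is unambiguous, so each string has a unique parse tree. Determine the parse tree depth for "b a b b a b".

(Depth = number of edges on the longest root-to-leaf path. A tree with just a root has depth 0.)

4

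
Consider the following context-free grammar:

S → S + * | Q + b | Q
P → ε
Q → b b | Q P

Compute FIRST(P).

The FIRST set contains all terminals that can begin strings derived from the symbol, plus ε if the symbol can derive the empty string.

We compute FIRST(P) using the standard algorithm.
FIRST(P) = {ε}
FIRST(Q) = {b}
FIRST(S) = {b}
Therefore, FIRST(P) = {ε}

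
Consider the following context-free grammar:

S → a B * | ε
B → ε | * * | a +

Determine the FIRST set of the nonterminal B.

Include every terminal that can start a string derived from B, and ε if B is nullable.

We compute FIRST(B) using the standard algorithm.
FIRST(B) = {*, a, ε}
FIRST(S) = {a, ε}
Therefore, FIRST(B) = {*, a, ε}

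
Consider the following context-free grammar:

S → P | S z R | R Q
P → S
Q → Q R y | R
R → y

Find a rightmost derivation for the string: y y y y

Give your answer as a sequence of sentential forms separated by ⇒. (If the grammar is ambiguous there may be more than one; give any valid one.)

S ⇒ R Q ⇒ R Q R y ⇒ R Q y y ⇒ R R y y ⇒ R y y y ⇒ y y y y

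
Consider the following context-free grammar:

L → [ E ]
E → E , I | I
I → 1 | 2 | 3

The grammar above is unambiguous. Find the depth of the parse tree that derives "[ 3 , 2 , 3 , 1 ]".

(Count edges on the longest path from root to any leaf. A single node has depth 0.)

6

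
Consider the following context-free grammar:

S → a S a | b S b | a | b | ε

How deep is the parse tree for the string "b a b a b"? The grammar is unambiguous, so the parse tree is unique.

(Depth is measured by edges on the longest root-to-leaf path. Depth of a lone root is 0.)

3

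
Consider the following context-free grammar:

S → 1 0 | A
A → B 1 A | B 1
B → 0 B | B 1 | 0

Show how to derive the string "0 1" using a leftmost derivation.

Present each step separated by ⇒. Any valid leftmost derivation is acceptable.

S ⇒ A ⇒ B 1 ⇒ 0 1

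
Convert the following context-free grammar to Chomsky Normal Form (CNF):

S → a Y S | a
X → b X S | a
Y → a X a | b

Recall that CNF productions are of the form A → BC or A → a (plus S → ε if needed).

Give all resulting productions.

TA → a; S → a; TB → b; X → a; Y → b; S → TA X0; X0 → Y S; X → TB X1; X1 → X S; Y → TA X2; X2 → X TA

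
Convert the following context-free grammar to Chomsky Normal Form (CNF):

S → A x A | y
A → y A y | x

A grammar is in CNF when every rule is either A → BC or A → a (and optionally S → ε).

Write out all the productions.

TX → x; S → y; TY → y; A → x; S → A X0; X0 → TX A; A → TY X1; X1 → A TY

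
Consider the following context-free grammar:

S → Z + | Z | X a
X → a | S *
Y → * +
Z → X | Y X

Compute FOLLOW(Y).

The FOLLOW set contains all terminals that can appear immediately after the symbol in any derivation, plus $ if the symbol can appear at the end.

We compute FOLLOW(Y) using the standard algorithm.
FOLLOW(S) starts with {$}.
FIRST(S) = {*, a}
FIRST(X) = {*, a}
FIRST(Y) = {*}
FIRST(Z) = {*, a}
FOLLOW(S) = {$, *}
FOLLOW(X) = {$, *, +, a}
FOLLOW(Y) = {*, a}
FOLLOW(Z) = {$, *, +}
Therefore, FOLLOW(Y) = {*, a}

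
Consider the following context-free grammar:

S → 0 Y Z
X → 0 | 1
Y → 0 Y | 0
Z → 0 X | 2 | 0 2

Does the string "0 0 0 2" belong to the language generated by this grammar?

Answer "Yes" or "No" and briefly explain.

Yes - a valid derivation exists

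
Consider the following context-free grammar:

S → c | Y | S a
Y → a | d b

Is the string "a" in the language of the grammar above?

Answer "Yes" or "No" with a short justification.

Yes - a valid derivation exists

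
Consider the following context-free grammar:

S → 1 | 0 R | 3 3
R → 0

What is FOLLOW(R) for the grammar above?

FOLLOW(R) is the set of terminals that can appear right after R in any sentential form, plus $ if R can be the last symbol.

We compute FOLLOW(R) using the standard algorithm.
FOLLOW(S) starts with {$}.
FIRST(R) = {0}
FIRST(S) = {0, 1, 3}
FOLLOW(R) = {$}
FOLLOW(S) = {$}
Therefore, FOLLOW(R) = {$}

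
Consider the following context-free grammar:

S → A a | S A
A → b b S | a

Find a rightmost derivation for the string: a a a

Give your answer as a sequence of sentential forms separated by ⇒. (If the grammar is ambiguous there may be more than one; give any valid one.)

S ⇒ S A ⇒ S a ⇒ A a a ⇒ a a a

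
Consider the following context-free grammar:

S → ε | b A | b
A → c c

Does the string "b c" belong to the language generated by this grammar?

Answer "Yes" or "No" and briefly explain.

No - no valid derivation exists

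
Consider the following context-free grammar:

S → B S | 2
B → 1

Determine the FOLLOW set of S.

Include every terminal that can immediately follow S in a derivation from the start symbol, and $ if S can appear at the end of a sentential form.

We compute FOLLOW(S) using the standard algorithm.
FOLLOW(S) starts with {$}.
FIRST(B) = {1}
FIRST(S) = {1, 2}
FOLLOW(B) = {1, 2}
FOLLOW(S) = {$}
Therefore, FOLLOW(S) = {$}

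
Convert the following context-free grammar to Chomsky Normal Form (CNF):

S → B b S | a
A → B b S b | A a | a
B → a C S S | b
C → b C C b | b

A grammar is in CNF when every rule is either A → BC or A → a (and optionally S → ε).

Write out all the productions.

TB → b; S → a; TA → a; A → a; B → b; C → b; S → B X0; X0 → TB S; A → B X1; X1 → TB X2; X2 → S TB; A → A TA; B → TA X3; X3 → C X4; X4 → S S; C → TB X5; X5 → C X6; X6 → C TB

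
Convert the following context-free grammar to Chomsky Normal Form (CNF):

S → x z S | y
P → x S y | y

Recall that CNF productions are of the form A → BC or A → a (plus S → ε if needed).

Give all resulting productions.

TX → x; TZ → z; S → y; TY → y; P → y; S → TX X0; X0 → TZ S; P → TX X1; X1 → S TY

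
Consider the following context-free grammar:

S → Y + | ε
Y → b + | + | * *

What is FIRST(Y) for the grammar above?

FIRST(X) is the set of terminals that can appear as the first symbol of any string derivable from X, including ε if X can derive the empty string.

We compute FIRST(Y) using the standard algorithm.
FIRST(S) = {*, +, b, ε}
FIRST(Y) = {*, +, b}
Therefore, FIRST(Y) = {*, +, b}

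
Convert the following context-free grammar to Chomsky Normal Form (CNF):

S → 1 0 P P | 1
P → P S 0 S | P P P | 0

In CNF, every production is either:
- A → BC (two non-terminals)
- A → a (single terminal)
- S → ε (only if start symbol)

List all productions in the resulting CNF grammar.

T1 → 1; T0 → 0; S → 1; P → 0; S → T1 X0; X0 → T0 X1; X1 → P P; P → P X2; X2 → S X3; X3 → T0 S; P → P X4; X4 → P P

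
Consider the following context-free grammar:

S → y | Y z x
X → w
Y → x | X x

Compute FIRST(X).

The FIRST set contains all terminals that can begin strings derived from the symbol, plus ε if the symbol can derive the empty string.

We compute FIRST(X) using the standard algorithm.
FIRST(S) = {w, x, y}
FIRST(X) = {w}
FIRST(Y) = {w, x}
Therefore, FIRST(X) = {w}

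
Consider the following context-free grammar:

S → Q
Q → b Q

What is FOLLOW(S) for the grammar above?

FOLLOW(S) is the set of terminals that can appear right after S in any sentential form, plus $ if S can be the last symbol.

We compute FOLLOW(S) using the standard algorithm.
FOLLOW(S) starts with {$}.
FIRST(Q) = {b}
FIRST(S) = {b}
FOLLOW(Q) = {$}
FOLLOW(S) = {$}
Therefore, FOLLOW(S) = {$}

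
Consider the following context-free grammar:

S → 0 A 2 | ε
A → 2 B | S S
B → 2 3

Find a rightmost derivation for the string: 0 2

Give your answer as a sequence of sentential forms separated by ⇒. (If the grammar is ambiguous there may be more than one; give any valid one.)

S ⇒ 0 A 2 ⇒ 0 S S 2 ⇒ 0 S 2 ⇒ 0 2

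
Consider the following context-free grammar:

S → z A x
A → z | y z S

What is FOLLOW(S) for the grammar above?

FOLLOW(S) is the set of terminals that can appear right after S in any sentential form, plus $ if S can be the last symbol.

We compute FOLLOW(S) using the standard algorithm.
FOLLOW(S) starts with {$}.
FIRST(A) = {y, z}
FIRST(S) = {z}
FOLLOW(A) = {x}
FOLLOW(S) = {$, x}
Therefore, FOLLOW(S) = {$, x}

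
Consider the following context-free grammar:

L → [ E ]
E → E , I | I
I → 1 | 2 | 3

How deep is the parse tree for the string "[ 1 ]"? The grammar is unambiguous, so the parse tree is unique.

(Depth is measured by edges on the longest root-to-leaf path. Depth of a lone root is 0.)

3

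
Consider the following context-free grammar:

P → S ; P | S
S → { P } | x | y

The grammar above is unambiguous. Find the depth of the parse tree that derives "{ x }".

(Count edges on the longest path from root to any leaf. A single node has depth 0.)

4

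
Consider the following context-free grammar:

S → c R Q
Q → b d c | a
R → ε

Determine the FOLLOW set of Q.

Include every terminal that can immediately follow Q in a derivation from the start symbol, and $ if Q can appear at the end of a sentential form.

We compute FOLLOW(Q) using the standard algorithm.
FOLLOW(S) starts with {$}.
FIRST(Q) = {a, b}
FIRST(R) = {ε}
FIRST(S) = {c}
FOLLOW(Q) = {$}
FOLLOW(R) = {a, b}
FOLLOW(S) = {$}
Therefore, FOLLOW(Q) = {$}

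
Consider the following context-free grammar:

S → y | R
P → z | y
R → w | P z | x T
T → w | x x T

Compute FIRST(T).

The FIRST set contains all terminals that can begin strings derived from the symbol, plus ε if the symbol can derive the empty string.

We compute FIRST(T) using the standard algorithm.
FIRST(P) = {y, z}
FIRST(R) = {w, x, y, z}
FIRST(S) = {w, x, y, z}
FIRST(T) = {w, x}
Therefore, FIRST(T) = {w, x}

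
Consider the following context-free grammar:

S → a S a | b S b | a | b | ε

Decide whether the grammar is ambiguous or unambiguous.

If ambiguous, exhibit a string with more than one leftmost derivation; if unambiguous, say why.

Unambiguous - every string in the language has a unique leftmost derivation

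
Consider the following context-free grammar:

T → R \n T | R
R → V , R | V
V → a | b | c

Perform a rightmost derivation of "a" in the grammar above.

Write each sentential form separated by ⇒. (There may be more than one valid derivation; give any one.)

T ⇒ R ⇒ V ⇒ a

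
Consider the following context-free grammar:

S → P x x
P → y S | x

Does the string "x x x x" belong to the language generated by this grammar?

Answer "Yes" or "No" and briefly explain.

No - no valid derivation exists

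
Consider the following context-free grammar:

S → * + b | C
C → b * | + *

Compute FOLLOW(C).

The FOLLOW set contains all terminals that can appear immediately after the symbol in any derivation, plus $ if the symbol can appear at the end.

We compute FOLLOW(C) using the standard algorithm.
FOLLOW(S) starts with {$}.
FIRST(C) = {+, b}
FIRST(S) = {*, +, b}
FOLLOW(C) = {$}
FOLLOW(S) = {$}
Therefore, FOLLOW(C) = {$}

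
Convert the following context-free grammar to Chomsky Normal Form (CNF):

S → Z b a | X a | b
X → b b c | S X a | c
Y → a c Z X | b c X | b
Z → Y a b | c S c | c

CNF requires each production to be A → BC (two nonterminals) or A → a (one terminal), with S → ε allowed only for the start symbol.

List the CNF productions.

TB → b; TA → a; S → b; TC → c; X → c; Y → b; Z → c; S → Z X0; X0 → TB TA; S → X TA; X → TB X1; X1 → TB TC; X → S X2; X2 → X TA; Y → TA X3; X3 → TC X4; X4 → Z X; Y → TB X5; X5 → TC X; Z → Y X6; X6 → TA TB; Z → TC X7; X7 → S TC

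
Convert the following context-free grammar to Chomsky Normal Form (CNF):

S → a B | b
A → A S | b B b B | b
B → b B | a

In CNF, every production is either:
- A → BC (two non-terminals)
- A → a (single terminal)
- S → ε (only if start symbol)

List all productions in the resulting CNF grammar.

TA → a; S → b; TB → b; A → b; B → a; S → TA B; A → A S; A → TB X0; X0 → B X1; X1 → TB B; B → TB B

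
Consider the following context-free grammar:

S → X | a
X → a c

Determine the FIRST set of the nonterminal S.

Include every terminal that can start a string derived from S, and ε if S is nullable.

We compute FIRST(S) using the standard algorithm.
FIRST(S) = {a}
FIRST(X) = {a}
Therefore, FIRST(S) = {a}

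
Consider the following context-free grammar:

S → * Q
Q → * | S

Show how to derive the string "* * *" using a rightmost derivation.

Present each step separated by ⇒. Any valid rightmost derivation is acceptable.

S ⇒ * Q ⇒ * S ⇒ * * Q ⇒ * * *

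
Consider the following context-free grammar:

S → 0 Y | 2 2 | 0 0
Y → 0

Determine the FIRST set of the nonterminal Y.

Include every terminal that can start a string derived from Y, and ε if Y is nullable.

We compute FIRST(Y) using the standard algorithm.
FIRST(S) = {0, 2}
FIRST(Y) = {0}
Therefore, FIRST(Y) = {0}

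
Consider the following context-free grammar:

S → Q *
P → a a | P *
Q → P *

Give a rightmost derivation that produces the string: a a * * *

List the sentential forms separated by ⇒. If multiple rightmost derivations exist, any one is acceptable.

S ⇒ Q * ⇒ P * * ⇒ P * * * ⇒ a a * * *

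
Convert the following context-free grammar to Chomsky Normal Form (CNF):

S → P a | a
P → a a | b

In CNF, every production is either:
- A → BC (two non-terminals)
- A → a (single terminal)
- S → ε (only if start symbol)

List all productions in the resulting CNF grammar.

TA → a; S → a; P → b; S → P TA; P → TA TA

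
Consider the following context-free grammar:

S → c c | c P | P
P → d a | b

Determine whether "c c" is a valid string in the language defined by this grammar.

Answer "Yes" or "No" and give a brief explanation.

Yes - a valid derivation exists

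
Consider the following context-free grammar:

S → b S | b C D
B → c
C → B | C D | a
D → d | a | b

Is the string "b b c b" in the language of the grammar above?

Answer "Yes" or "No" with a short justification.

Yes - a valid derivation exists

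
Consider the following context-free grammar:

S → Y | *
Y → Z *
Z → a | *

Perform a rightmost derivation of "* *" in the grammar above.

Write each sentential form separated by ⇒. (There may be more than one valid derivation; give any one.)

S ⇒ Y ⇒ Z * ⇒ * *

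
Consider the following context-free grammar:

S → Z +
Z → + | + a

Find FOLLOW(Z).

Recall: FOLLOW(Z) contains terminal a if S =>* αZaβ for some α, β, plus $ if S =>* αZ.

We compute FOLLOW(Z) using the standard algorithm.
FOLLOW(S) starts with {$}.
FIRST(S) = {+}
FIRST(Z) = {+}
FOLLOW(S) = {$}
FOLLOW(Z) = {+}
Therefore, FOLLOW(Z) = {+}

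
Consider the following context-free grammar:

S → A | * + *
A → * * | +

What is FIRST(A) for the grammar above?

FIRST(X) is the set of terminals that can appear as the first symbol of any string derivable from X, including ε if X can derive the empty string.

We compute FIRST(A) using the standard algorithm.
FIRST(A) = {*, +}
FIRST(S) = {*, +}
Therefore, FIRST(A) = {*, +}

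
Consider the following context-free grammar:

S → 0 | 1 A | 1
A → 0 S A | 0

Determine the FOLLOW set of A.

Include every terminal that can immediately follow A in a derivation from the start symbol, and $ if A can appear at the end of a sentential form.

We compute FOLLOW(A) using the standard algorithm.
FOLLOW(S) starts with {$}.
FIRST(A) = {0}
FIRST(S) = {0, 1}
FOLLOW(A) = {$, 0}
FOLLOW(S) = {$, 0}
Therefore, FOLLOW(A) = {$, 0}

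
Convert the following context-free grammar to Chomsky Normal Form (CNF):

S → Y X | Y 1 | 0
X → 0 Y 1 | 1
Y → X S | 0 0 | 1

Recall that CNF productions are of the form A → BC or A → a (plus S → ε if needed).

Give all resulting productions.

T1 → 1; S → 0; T0 → 0; X → 1; Y → 1; S → Y X; S → Y T1; X → T0 X0; X0 → Y T1; Y → X S; Y → T0 T0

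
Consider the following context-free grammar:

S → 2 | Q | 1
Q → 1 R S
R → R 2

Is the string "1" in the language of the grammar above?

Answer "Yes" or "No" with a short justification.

Yes - a valid derivation exists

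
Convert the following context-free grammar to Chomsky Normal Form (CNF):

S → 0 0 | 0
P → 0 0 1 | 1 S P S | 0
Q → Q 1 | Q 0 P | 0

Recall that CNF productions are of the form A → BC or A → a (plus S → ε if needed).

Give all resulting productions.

T0 → 0; S → 0; T1 → 1; P → 0; Q → 0; S → T0 T0; P → T0 X0; X0 → T0 T1; P → T1 X1; X1 → S X2; X2 → P S; Q → Q T1; Q → Q X3; X3 → T0 P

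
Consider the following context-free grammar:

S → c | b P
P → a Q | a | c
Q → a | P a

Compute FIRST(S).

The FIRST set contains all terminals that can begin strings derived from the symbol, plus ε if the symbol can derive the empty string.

We compute FIRST(S) using the standard algorithm.
FIRST(P) = {a, c}
FIRST(Q) = {a, c}
FIRST(S) = {b, c}
Therefore, FIRST(S) = {b, c}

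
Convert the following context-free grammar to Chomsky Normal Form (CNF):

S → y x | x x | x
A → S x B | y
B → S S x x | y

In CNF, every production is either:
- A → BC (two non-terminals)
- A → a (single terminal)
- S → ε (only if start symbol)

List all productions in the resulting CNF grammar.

TY → y; TX → x; S → x; A → y; B → y; S → TY TX; S → TX TX; A → S X0; X0 → TX B; B → S X1; X1 → S X2; X2 → TX TX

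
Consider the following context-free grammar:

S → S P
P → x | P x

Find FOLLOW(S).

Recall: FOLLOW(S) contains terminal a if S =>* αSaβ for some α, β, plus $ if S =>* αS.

We compute FOLLOW(S) using the standard algorithm.
FOLLOW(S) starts with {$}.
FIRST(P) = {x}
FIRST(S) = {}
FOLLOW(P) = {$, x}
FOLLOW(S) = {$, x}
Therefore, FOLLOW(S) = {$, x}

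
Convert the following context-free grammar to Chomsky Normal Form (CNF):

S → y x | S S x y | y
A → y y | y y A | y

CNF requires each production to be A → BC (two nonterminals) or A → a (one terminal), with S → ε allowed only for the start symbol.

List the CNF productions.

TY → y; TX → x; S → y; A → y; S → TY TX; S → S X0; X0 → S X1; X1 → TX TY; A → TY TY; A → TY X2; X2 → TY A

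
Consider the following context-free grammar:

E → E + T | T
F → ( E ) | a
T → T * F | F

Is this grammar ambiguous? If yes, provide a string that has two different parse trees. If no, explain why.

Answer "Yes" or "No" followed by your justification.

No - the grammar is unambiguous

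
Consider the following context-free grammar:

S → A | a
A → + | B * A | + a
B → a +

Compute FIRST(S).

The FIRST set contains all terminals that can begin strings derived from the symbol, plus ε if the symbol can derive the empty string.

We compute FIRST(S) using the standard algorithm.
FIRST(A) = {+, a}
FIRST(B) = {a}
FIRST(S) = {+, a}
Therefore, FIRST(S) = {+, a}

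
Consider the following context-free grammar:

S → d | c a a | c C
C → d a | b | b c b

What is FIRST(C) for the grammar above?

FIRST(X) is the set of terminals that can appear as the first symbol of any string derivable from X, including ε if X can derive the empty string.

We compute FIRST(C) using the standard algorithm.
FIRST(C) = {b, d}
FIRST(S) = {c, d}
Therefore, FIRST(C) = {b, d}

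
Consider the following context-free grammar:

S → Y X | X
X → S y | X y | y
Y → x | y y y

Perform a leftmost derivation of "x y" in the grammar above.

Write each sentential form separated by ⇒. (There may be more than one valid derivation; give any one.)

S ⇒ Y X ⇒ x X ⇒ x y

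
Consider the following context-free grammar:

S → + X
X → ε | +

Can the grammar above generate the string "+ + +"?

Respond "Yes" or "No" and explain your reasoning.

No - no valid derivation exists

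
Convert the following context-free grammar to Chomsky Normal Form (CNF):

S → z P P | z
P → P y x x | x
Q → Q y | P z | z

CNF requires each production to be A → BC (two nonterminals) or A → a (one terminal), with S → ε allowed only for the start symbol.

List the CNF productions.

TZ → z; S → z; TY → y; TX → x; P → x; Q → z; S → TZ X0; X0 → P P; P → P X1; X1 → TY X2; X2 → TX TX; Q → Q TY; Q → P TZ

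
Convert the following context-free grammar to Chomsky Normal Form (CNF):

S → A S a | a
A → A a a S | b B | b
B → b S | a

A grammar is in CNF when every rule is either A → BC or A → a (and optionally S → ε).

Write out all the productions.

TA → a; S → a; TB → b; A → b; B → a; S → A X0; X0 → S TA; A → A X1; X1 → TA X2; X2 → TA S; A → TB B; B → TB S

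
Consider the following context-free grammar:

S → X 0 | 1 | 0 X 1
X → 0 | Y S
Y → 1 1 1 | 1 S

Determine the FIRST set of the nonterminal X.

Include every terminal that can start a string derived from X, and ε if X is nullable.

We compute FIRST(X) using the standard algorithm.
FIRST(S) = {0, 1}
FIRST(X) = {0, 1}
FIRST(Y) = {1}
Therefore, FIRST(X) = {0, 1}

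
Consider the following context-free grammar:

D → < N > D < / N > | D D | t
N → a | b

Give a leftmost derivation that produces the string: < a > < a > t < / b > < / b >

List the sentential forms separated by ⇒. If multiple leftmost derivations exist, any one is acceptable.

D ⇒ < N > D < / N > ⇒ < a > D < / N > ⇒ < a > < N > D < / N > < / N > ⇒ < a > < a > D < / N > < / N > ⇒ < a > < a > t < / N > < / N > ⇒ < a > < a > t < / b > < / N > ⇒ < a > < a > t < / b > < / b >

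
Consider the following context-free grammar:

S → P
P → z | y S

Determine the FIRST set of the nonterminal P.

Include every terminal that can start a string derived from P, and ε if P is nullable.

We compute FIRST(P) using the standard algorithm.
FIRST(P) = {y, z}
FIRST(S) = {y, z}
Therefore, FIRST(P) = {y, z}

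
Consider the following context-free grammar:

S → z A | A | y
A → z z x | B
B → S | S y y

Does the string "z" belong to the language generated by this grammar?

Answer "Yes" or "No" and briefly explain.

No - no valid derivation exists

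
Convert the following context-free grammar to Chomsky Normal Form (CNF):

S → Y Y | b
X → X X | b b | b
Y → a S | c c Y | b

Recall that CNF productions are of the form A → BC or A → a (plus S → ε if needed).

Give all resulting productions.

S → b; TB → b; X → b; TA → a; TC → c; Y → b; S → Y Y; X → X X; X → TB TB; Y → TA S; Y → TC X0; X0 → TC Y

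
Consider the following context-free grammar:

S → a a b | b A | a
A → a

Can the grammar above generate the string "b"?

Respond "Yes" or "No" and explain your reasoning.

No - no valid derivation exists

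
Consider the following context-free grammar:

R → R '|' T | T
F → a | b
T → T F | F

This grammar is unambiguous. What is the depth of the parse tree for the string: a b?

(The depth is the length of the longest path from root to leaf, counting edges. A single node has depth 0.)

4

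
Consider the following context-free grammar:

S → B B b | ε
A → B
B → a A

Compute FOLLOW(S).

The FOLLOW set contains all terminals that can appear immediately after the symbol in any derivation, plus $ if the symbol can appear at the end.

We compute FOLLOW(S) using the standard algorithm.
FOLLOW(S) starts with {$}.
FIRST(A) = {a}
FIRST(B) = {a}
FIRST(S) = {a, ε}
FOLLOW(A) = {a, b}
FOLLOW(B) = {a, b}
FOLLOW(S) = {$}
Therefore, FOLLOW(S) = {$}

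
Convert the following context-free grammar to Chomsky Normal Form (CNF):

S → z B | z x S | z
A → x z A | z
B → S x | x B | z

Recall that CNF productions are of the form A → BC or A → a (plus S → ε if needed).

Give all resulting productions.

TZ → z; TX → x; S → z; A → z; B → z; S → TZ B; S → TZ X0; X0 → TX S; A → TX X1; X1 → TZ A; B → S TX; B → TX B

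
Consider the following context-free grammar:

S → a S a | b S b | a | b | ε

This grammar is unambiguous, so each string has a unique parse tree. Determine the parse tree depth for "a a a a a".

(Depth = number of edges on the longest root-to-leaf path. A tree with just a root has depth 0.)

3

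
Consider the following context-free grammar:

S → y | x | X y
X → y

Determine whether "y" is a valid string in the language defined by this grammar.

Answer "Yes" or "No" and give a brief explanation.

Yes - a valid derivation exists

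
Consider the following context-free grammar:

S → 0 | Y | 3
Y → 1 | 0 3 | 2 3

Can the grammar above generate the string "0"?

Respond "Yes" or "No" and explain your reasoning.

Yes - a valid derivation exists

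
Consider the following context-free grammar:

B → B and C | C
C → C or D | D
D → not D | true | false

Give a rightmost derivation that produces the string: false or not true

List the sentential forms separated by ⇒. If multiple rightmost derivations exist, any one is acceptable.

B ⇒ C ⇒ C or D ⇒ C or not D ⇒ C or not true ⇒ D or not true ⇒ false or not true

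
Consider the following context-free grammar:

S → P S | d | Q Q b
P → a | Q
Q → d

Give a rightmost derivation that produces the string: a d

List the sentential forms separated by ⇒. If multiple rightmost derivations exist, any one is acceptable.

S ⇒ P S ⇒ P d ⇒ a d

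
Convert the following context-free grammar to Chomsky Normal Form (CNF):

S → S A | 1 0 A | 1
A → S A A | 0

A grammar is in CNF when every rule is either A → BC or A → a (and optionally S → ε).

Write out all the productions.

T1 → 1; T0 → 0; S → 1; A → 0; S → S A; S → T1 X0; X0 → T0 A; A → S X1; X1 → A A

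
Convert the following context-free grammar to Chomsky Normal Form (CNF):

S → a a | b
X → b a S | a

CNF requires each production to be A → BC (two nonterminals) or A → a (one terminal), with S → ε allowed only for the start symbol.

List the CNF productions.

TA → a; S → b; TB → b; X → a; S → TA TA; X → TB X0; X0 → TA S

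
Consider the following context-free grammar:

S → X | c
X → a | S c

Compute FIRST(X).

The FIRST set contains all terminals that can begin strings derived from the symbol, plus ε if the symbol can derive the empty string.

We compute FIRST(X) using the standard algorithm.
FIRST(S) = {a, c}
FIRST(X) = {a, c}
Therefore, FIRST(X) = {a, c}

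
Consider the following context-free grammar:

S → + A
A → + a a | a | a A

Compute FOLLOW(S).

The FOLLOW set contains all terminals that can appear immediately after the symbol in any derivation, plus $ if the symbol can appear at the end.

We compute FOLLOW(S) using the standard algorithm.
FOLLOW(S) starts with {$}.
FIRST(A) = {+, a}
FIRST(S) = {+}
FOLLOW(A) = {$}
FOLLOW(S) = {$}
Therefore, FOLLOW(S) = {$}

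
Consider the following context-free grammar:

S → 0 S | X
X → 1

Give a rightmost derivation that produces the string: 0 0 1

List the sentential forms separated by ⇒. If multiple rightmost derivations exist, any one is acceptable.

S ⇒ 0 S ⇒ 0 0 S ⇒ 0 0 X ⇒ 0 0 1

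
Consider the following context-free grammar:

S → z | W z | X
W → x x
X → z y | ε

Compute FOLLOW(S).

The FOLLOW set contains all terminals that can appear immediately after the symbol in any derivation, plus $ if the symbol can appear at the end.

We compute FOLLOW(S) using the standard algorithm.
FOLLOW(S) starts with {$}.
FIRST(S) = {x, z, ε}
FIRST(W) = {x}
FIRST(X) = {z, ε}
FOLLOW(S) = {$}
FOLLOW(W) = {z}
FOLLOW(X) = {$}
Therefore, FOLLOW(S) = {$}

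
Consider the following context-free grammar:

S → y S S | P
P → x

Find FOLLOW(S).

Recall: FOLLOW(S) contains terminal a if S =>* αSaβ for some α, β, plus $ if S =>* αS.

We compute FOLLOW(S) using the standard algorithm.
FOLLOW(S) starts with {$}.
FIRST(P) = {x}
FIRST(S) = {x, y}
FOLLOW(P) = {$, x, y}
FOLLOW(S) = {$, x, y}
Therefore, FOLLOW(S) = {$, x, y}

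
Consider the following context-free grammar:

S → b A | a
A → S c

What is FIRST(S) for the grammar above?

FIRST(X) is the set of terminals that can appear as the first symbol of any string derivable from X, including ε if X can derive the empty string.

We compute FIRST(S) using the standard algorithm.
FIRST(A) = {a, b}
FIRST(S) = {a, b}
Therefore, FIRST(S) = {a, b}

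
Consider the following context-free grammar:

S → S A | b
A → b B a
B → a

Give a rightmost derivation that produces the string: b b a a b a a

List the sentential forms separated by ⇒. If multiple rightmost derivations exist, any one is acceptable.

S ⇒ S A ⇒ S b B a ⇒ S b a a ⇒ S A b a a ⇒ S b B a b a a ⇒ S b a a b a a ⇒ b b a a b a a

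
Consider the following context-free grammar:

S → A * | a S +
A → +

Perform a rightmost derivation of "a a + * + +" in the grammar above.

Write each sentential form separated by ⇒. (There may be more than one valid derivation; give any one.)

S ⇒ a S + ⇒ a a S + + ⇒ a a A * + + ⇒ a a + * + +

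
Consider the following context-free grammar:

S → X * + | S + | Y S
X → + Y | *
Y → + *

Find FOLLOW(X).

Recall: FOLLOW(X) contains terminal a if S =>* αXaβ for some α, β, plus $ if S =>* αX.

We compute FOLLOW(X) using the standard algorithm.
FOLLOW(S) starts with {$}.
FIRST(S) = {*, +}
FIRST(X) = {*, +}
FIRST(Y) = {+}
FOLLOW(S) = {$, +}
FOLLOW(X) = {*}
FOLLOW(Y) = {*, +}
Therefore, FOLLOW(X) = {*}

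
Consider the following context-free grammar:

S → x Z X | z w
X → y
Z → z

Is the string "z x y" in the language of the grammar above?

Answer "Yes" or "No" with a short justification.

No - no valid derivation exists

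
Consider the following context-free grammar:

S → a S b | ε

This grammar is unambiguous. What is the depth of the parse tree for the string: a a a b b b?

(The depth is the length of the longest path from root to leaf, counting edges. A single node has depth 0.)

4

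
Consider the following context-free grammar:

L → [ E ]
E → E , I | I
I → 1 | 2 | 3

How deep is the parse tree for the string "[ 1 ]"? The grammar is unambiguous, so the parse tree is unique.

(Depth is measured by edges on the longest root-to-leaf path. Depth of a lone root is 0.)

3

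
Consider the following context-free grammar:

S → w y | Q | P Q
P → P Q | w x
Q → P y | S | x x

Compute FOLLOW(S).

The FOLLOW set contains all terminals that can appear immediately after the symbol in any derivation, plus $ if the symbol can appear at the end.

We compute FOLLOW(S) using the standard algorithm.
FOLLOW(S) starts with {$}.
FIRST(P) = {w}
FIRST(Q) = {w, x}
FIRST(S) = {w, x}
FOLLOW(P) = {w, x, y}
FOLLOW(Q) = {$, w, x, y}
FOLLOW(S) = {$, w, x, y}
Therefore, FOLLOW(S) = {$, w, x, y}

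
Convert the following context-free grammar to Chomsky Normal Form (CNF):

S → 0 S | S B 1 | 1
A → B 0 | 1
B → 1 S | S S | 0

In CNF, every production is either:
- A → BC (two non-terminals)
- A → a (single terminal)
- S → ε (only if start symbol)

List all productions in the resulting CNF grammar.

T0 → 0; T1 → 1; S → 1; A → 1; B → 0; S → T0 S; S → S X0; X0 → B T1; A → B T0; B → T1 S; B → S S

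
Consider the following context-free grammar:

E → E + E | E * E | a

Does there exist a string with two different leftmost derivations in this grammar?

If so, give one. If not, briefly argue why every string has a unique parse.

Yes - the string 'a * a + a + a' has two distinct leftmost derivations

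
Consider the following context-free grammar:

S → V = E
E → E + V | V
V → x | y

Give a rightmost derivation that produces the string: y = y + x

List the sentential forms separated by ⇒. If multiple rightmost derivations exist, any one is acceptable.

S ⇒ V = E ⇒ V = E + V ⇒ V = E + x ⇒ V = V + x ⇒ V = y + x ⇒ y = y + x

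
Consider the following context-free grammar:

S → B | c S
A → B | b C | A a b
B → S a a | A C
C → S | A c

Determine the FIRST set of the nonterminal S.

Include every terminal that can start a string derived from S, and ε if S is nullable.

We compute FIRST(S) using the standard algorithm.
FIRST(A) = {b, c}
FIRST(B) = {b, c}
FIRST(C) = {b, c}
FIRST(S) = {b, c}
Therefore, FIRST(S) = {b, c}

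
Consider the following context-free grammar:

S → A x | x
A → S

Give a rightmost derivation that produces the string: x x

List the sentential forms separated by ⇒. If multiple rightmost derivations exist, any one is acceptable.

S ⇒ A x ⇒ S x ⇒ x x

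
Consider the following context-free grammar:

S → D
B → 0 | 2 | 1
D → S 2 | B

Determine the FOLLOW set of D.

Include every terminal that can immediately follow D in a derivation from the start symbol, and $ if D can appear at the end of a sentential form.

We compute FOLLOW(D) using the standard algorithm.
FOLLOW(S) starts with {$}.
FIRST(B) = {0, 1, 2}
FIRST(D) = {0, 1, 2}
FIRST(S) = {0, 1, 2}
FOLLOW(B) = {$, 2}
FOLLOW(D) = {$, 2}
FOLLOW(S) = {$, 2}
Therefore, FOLLOW(D) = {$, 2}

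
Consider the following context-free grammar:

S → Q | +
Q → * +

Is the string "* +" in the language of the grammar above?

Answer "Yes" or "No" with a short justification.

Yes - a valid derivation exists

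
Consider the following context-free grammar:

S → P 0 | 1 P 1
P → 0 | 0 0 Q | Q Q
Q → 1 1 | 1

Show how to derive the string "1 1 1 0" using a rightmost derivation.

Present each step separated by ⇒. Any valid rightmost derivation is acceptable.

S ⇒ P 0 ⇒ Q Q 0 ⇒ Q 1 1 0 ⇒ 1 1 1 0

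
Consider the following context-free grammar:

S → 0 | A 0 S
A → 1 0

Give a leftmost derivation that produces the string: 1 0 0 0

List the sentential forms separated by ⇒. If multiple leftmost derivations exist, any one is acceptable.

S ⇒ A 0 S ⇒ 1 0 0 S ⇒ 1 0 0 0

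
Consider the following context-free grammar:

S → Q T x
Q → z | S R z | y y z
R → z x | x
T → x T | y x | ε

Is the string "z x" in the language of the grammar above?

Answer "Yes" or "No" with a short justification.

Yes - a valid derivation exists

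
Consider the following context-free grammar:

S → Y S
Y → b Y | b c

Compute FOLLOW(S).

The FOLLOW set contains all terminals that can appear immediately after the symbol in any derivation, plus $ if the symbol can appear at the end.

We compute FOLLOW(S) using the standard algorithm.
FOLLOW(S) starts with {$}.
FIRST(S) = {b}
FIRST(Y) = {b}
FOLLOW(S) = {$}
FOLLOW(Y) = {b}
Therefore, FOLLOW(S) = {$}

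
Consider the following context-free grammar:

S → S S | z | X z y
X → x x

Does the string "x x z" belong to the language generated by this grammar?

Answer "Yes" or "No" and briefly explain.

No - no valid derivation exists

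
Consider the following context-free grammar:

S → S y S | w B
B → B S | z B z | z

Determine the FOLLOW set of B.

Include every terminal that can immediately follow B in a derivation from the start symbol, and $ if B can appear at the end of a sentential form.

We compute FOLLOW(B) using the standard algorithm.
FOLLOW(S) starts with {$}.
FIRST(B) = {z}
FIRST(S) = {w}
FOLLOW(B) = {$, w, y, z}
FOLLOW(S) = {$, w, y, z}
Therefore, FOLLOW(B) = {$, w, y, z}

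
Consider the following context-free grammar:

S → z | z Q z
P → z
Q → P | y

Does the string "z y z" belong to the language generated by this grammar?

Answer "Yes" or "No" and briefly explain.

Yes - a valid derivation exists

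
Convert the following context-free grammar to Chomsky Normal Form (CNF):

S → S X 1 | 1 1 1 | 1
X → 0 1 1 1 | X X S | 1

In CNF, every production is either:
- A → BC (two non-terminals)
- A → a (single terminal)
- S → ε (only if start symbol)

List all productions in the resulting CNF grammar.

T1 → 1; S → 1; T0 → 0; X → 1; S → S X0; X0 → X T1; S → T1 X1; X1 → T1 T1; X → T0 X2; X2 → T1 X3; X3 → T1 T1; X → X X4; X4 → X S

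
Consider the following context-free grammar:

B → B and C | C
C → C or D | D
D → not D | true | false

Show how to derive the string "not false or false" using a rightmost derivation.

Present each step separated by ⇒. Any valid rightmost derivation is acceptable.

B ⇒ C ⇒ C or D ⇒ C or false ⇒ D or false ⇒ not D or false ⇒ not false or false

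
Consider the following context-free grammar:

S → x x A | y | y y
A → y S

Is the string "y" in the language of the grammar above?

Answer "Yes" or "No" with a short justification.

Yes - a valid derivation exists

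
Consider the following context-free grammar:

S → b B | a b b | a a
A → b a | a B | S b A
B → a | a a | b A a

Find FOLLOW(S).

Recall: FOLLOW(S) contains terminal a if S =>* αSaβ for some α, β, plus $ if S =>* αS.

We compute FOLLOW(S) using the standard algorithm.
FOLLOW(S) starts with {$}.
FIRST(A) = {a, b}
FIRST(B) = {a, b}
FIRST(S) = {a, b}
FOLLOW(A) = {a}
FOLLOW(B) = {$, a, b}
FOLLOW(S) = {$, b}
Therefore, FOLLOW(S) = {$, b}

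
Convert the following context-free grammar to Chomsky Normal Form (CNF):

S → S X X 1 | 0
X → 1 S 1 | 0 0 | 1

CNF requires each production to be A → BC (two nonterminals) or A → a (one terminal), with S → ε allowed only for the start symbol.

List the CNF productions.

T1 → 1; S → 0; T0 → 0; X → 1; S → S X0; X0 → X X1; X1 → X T1; X → T1 X2; X2 → S T1; X → T0 T0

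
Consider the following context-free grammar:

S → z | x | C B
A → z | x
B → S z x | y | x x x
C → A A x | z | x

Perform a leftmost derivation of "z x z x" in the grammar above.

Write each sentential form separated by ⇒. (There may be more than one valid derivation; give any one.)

S ⇒ C B ⇒ z B ⇒ z S z x ⇒ z x z x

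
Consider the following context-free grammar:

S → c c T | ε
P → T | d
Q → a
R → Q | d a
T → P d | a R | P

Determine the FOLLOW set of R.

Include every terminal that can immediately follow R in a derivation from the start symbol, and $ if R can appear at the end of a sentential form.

We compute FOLLOW(R) using the standard algorithm.
FOLLOW(S) starts with {$}.
FIRST(P) = {a, d}
FIRST(Q) = {a}
FIRST(R) = {a, d}
FIRST(S) = {c, ε}
FIRST(T) = {a, d}
FOLLOW(P) = {$, d}
FOLLOW(Q) = {$, d}
FOLLOW(R) = {$, d}
FOLLOW(S) = {$}
FOLLOW(T) = {$, d}
Therefore, FOLLOW(R) = {$, d}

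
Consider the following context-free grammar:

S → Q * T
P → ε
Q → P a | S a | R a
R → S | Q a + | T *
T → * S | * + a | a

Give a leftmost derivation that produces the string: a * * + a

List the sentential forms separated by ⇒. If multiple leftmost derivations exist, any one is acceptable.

S ⇒ Q * T ⇒ P a * T ⇒ a * T ⇒ a * * + a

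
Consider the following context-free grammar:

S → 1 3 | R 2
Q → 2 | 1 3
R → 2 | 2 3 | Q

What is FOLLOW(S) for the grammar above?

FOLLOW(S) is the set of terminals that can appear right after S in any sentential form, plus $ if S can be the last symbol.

We compute FOLLOW(S) using the standard algorithm.
FOLLOW(S) starts with {$}.
FIRST(Q) = {1, 2}
FIRST(R) = {1, 2}
FIRST(S) = {1, 2}
FOLLOW(Q) = {2}
FOLLOW(R) = {2}
FOLLOW(S) = {$}
Therefore, FOLLOW(S) = {$}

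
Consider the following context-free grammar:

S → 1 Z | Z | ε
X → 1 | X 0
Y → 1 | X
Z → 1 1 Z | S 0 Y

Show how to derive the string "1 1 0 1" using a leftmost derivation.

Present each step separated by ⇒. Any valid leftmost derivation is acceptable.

S ⇒ Z ⇒ 1 1 Z ⇒ 1 1 S 0 Y ⇒ 1 1 0 Y ⇒ 1 1 0 1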